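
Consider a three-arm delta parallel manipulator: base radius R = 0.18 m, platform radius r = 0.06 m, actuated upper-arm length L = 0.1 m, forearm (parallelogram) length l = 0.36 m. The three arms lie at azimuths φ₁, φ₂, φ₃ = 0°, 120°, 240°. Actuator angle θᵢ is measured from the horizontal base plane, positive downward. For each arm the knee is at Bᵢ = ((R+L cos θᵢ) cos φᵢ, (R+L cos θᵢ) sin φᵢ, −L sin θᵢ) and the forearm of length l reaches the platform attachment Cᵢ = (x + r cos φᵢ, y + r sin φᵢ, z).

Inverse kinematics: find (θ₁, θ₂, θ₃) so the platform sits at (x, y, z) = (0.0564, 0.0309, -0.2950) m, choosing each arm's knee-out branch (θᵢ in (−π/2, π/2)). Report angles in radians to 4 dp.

θ₁ = -0.2621, θ₂ = 0.1742, θ₃ = 0.5229

φ1=0.0° → target in arm frame (0.0564, 0.0309)
  A cos θ + B sin θ = C:  0.0636·cos θ + -0.2950·sin θ = 0.1379
  √(A²+B²)=0.3018;  θ1 = -1.3585+1.0963 ≈ -0.2621
rotate P by −φ2: (-0.0014, -0.0643, -0.2950)
  A=0.1214, B=-0.2950, C=(l²−L²−A²−y'²−z²)/(2L)=0.0685
  √(A²+B²)=0.3190;  θ2 = -1.1803+1.3545 ≈ 0.1742
φ3=240.0° → target in arm frame (-0.0550, 0.0334)
  e−x'=0.1750;  (l²−L²−(e−x')²−y'²−z²)/2L = 0.0042
  γ=atan2(-0.2950,0.1750)=-1.0355;  ψ=arccos(0.0124)=1.5584;  θ3=γ+ψ≈0.5229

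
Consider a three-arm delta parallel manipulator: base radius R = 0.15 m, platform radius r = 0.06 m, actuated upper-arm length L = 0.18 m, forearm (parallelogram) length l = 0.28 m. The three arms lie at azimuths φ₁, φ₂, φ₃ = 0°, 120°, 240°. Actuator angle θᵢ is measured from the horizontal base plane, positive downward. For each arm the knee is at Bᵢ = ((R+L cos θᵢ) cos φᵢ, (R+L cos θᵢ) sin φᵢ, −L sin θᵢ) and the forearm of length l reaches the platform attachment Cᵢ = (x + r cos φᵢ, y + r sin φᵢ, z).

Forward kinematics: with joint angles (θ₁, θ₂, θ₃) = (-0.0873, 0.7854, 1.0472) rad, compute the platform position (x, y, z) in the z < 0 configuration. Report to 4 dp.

(0.1089, 0.0332, -0.2114)

φ1=0.0°: virtual centre (0.2693, 0.0000, 0.0157), radius l
φ2=120.0°: virtual centre (-0.1086, 0.1882, -0.1273), radius l
φ3=240.0°: virtual centre (-0.0900, -0.1559, -0.1559), radius l
subtract pairs → two planes through P
plane₁₂: -0.7559x+0.3763y+-0.2859z = -0.0094
Cramer: x(z) = 0.0177-0.4313z;  y(z) = 0.0107-0.1065z
into |P−S₁|² = l²: 1.1974z² + 0.1834z + -0.0147 = 0;  Δ = 0.1042;  z = -0.2114 or 0.0582 → z<0 root = -0.2114
x = 0.1089, y = 0.0332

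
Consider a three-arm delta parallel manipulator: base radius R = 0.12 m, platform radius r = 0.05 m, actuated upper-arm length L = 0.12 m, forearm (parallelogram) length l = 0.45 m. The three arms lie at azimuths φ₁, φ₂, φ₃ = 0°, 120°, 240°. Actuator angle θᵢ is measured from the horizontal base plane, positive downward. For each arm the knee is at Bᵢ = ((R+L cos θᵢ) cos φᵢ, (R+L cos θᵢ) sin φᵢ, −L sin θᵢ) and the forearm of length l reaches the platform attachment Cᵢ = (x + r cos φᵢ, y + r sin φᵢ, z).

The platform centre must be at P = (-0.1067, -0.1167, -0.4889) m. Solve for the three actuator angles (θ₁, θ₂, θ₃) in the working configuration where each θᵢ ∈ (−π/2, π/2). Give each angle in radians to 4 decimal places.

θ₁ = 1.2219, θ₂ = 1.0474, θ₃ = 0.3495

φ1=0.0° → target in arm frame (-0.1067, -0.1167)
  A=0.1767, B=-0.4889, C=(l²−L²−A²−y'²−z²)/(2L)=-0.3990
  γ=atan2(-0.4889,0.1767)=-1.2240;  ψ=arccos(-0.7676)=2.4458;  θ1=γ+ψ≈1.2219
φ2=120.0° → target in arm frame (-0.0477, 0.1508)
  A=0.1177, B=-0.4889, C=(l²−L²−A²−y'²−z²)/(2L)=-0.3646
  γ=atan2(-0.4889,0.1177)=-1.3345;  ψ=arccos(-0.7251)=2.3819;  θ2=γ+ψ≈1.0474
φ3=240.0° → target in arm frame (0.1544, -0.0341)
  A=-0.0844, B=-0.4889, C=(l²−L²−A²−y'²−z²)/(2L)=-0.2467
  √(A²+B²)=0.4961;  θ3 = -1.7418+2.0912 ≈ 0.3495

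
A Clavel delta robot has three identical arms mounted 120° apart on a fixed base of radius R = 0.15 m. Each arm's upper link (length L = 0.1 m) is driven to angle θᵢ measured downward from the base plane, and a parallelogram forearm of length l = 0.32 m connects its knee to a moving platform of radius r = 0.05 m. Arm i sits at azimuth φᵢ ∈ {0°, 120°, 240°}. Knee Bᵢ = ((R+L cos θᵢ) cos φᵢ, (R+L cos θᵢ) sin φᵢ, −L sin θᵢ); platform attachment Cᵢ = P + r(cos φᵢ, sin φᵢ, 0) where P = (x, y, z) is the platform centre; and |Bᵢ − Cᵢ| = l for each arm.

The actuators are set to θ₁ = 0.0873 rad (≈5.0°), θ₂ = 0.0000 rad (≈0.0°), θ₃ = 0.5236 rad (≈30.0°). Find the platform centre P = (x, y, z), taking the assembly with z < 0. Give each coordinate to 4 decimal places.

S1 = (0.1996·cos0.0°, 0.1996·sin0.0°, -0.0087) = (0.1996, 0.0000, -0.0087)
φ2=120.0°: virtual centre (-0.1000, 0.1732, 0.0000), radius l
φ3=240.0°: virtual centre (-0.0933, -0.1616, -0.0500), radius l
|S₂|²−|S₁|² = 0.0001;  |S₃|²−|S₁|² = -0.0026
linear system: -0.5992x+0.3464y = 0.0001−0.0174z; -0.5858x+-0.3232y = -0.0026−-0.0826z
Cramer: x(z) = 0.0022-0.0579z;  y(z) = 0.0040-0.1505z
quadratic in z: (1.0260)z²+(0.0391)z+(-0.0633)=0, √Δ=0.5113 → z ∈ {-0.2682, 0.2301}; z = -0.2682 (taking z<0)
x = 0.0177, y = 0.0444

(0.0177, 0.0444, -0.2682)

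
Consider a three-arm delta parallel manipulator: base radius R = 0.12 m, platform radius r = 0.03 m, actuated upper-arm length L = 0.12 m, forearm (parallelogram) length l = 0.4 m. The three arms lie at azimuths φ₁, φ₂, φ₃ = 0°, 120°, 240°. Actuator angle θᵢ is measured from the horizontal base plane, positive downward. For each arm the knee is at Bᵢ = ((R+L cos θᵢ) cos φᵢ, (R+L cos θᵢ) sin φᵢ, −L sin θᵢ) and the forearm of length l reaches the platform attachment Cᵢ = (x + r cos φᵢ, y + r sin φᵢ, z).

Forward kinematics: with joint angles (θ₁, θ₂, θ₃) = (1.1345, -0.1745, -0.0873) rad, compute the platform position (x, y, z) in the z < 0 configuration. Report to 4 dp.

centre 1 = (0.1407·cos0.0°, 0.1407·sin0.0°, -0.1088) = (0.1407, 0.0000, -0.1088)
centre 2 = (0.2082·cos120.0°, 0.2082·sin120.0°, 0.0208) = (-0.1041, 0.1803, 0.0208)
φ3=240.0°: virtual centre (-0.1048, -0.1815, 0.0105), radius l
|centre ₂|²−|centre ₁|² = 0.0121;  |centre ₃|²−|centre ₁|² = 0.0124
[-0.4896 0.3606 0.2592]·P = 0.0121;  [-0.4910 -0.3629 0.2384]·P = 0.0124
Cramer: x(z) = -0.0250+0.5076z;  y(z) = -0.0003-0.0296z
sphere 1 gives Az²+Bz+C=0 with A=1.2585, B=0.0493, C=-0.1207;  B²−4AC=0.6101;  roots -0.3299, 0.2907;  negative root z = -0.3299
x = -0.1925, y = 0.0095

(-0.1925, 0.0095, -0.3299)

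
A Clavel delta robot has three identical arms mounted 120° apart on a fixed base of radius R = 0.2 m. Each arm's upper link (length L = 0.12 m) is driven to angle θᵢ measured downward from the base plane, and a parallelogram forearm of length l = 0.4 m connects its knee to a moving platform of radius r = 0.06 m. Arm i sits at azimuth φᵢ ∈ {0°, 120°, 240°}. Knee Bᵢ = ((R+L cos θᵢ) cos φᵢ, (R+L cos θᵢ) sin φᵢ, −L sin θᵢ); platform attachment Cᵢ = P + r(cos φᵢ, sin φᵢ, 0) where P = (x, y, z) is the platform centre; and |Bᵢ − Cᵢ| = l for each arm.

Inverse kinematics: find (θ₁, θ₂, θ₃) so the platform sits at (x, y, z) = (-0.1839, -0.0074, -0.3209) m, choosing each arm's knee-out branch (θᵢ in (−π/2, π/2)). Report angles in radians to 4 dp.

θ₁ = 1.3962, θ₂ = -0.0004, θ₃ = -0.0875

rotate P by −φ1: (-0.1839, -0.0074, -0.3209)
  A=0.3239, B=-0.3209, C=(l²−L²−A²−y'²−z²)/(2L)=-0.2598
  √(A²+B²)=0.4559;  θ1 = -0.7807+2.1770 ≈ 1.3962
rotate P by −φ2: (0.0855, 0.1630, -0.3209)
  e−x'=0.0545;  (l²−L²−(e−x')²−y'²−z²)/2L = 0.0546
  γ=atan2(-0.3209,0.0545)=-1.4027;  ψ=arccos(0.1677)=1.4023;  θ2=γ+ψ≈-0.0004
rotate P by −φ3: (0.0984, -0.1556, -0.3209)
  e−x'=0.0416;  (l²−L²−(e−x')²−y'²−z²)/2L = 0.0695
  γ=atan2(-0.3209,0.0416)=-1.4418;  ψ=arccos(0.2149)=1.3542;  θ3=γ+ψ≈-0.0875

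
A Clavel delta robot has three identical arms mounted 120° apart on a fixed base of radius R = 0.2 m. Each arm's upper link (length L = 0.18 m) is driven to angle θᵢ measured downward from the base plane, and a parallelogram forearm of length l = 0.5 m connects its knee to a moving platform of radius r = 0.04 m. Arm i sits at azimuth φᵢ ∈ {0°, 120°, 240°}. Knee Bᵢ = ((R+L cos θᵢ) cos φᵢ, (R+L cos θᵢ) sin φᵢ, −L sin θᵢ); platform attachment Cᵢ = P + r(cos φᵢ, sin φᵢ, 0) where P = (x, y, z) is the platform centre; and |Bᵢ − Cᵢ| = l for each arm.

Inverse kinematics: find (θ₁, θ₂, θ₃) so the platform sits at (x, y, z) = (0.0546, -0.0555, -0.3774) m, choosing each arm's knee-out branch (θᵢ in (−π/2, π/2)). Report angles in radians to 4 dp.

θ₁ = -0.1747, θ₂ = 0.4362, θ₃ = -0.0002

φ1=0.0° → target in arm frame (0.0546, -0.0555)
  e−x'=0.1054;  (l²−L²−(e−x')²−y'²−z²)/2L = 0.1694
  √(A²+B²)=0.3918;  θ1 = -1.2985+1.1238 ≈ -0.1747
rotate P by −φ2: (-0.0754, -0.0195, -0.3774)
  A cos θ + B sin θ = C:  0.2354·cos θ + -0.3774·sin θ = 0.0539
  γ=atan2(-0.3774,0.2354)=-1.0132;  ψ=arccos(0.1211)=1.4494;  θ2=γ+ψ≈0.4362
rotate P by −φ3: (0.0208, 0.0750, -0.3774)
  A=0.1392, B=-0.3774, C=(l²−L²−A²−y'²−z²)/(2L)=0.1393
  γ=atan2(-0.3774,0.1392)=-1.2174;  ψ=arccos(0.3463)=1.2172;  θ3=γ+ψ≈-0.0002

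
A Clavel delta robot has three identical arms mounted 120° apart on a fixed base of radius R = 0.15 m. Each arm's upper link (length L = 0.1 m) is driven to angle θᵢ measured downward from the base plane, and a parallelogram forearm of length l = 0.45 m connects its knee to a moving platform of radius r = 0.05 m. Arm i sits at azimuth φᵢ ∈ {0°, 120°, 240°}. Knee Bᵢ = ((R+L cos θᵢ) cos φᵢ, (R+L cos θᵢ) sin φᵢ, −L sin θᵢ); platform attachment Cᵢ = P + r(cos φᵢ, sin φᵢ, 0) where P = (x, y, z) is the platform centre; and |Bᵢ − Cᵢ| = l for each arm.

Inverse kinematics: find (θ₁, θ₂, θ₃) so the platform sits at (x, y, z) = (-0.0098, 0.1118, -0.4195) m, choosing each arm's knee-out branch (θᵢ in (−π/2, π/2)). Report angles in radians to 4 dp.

θ₁ = 0.3488, θ₂ = -0.1750, θ₃ = 0.6974

arm 1 (φ=0.0°): x'=-0.0098, y'=0.1118
  A=0.1098, B=-0.4195, C=(l²−L²−A²−y'²−z²)/(2L)=-0.0402
  √(A²+B²)=0.4336;  θ1 = -1.3148+1.6636 ≈ 0.3488
arm 2 (φ=120.0°): x'=0.1017, y'=-0.0474
  e−x'=-0.0017;  (l²−L²−(e−x')²−y'²−z²)/2L = 0.0713
  γ=atan2(-0.4195,-0.0017)=-1.5749;  ψ=arccos(0.1701)=1.3999;  θ2=γ+ψ≈-0.1750
rotate P by −φ3: (-0.0919, -0.0644, -0.4195)
  A=0.1919, B=-0.4195, C=(l²−L²−A²−y'²−z²)/(2L)=-0.1223
  θ3 = atan2(B,A) + arccos(C/0.4613) = 0.6974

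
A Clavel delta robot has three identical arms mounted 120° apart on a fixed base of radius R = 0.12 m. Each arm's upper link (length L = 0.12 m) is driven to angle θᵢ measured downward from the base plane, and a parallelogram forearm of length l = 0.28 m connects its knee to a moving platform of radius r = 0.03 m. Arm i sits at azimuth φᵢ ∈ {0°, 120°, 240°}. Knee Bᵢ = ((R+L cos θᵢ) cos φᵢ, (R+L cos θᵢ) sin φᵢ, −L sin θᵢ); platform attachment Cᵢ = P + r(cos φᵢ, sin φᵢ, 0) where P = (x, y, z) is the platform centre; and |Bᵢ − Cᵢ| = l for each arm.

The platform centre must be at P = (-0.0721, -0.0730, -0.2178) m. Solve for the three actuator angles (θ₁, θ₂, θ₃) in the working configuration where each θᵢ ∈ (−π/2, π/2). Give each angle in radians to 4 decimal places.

arm 1 (φ=0.0°): x'=-0.0721, y'=-0.0730
  A=0.1621, B=-0.2178, C=(l²−L²−A²−y'²−z²)/(2L)=-0.0627
  θ1 = atan2(B,A) + arccos(C/0.2715) = 0.8728
φ2=120.0° → target in arm frame (-0.0272, 0.0989)
  A cos θ + B sin θ = C:  0.1172·cos θ + -0.2178·sin θ = -0.0290
  θ2 = atan2(B,A) + arccos(C/0.2473) = 0.6110
arm 3 (φ=240.0°): x'=0.0993, y'=-0.0259
  e−x'=-0.0093;  (l²−L²−(e−x')²−y'²−z²)/2L = 0.0659
  γ=atan2(-0.2178,-0.0093)=-1.6133;  ψ=arccos(0.3021)=1.2639;  θ3=γ+ψ≈-0.3494

θ₁ = 0.8728, θ₂ = 0.6110, θ₃ = -0.3494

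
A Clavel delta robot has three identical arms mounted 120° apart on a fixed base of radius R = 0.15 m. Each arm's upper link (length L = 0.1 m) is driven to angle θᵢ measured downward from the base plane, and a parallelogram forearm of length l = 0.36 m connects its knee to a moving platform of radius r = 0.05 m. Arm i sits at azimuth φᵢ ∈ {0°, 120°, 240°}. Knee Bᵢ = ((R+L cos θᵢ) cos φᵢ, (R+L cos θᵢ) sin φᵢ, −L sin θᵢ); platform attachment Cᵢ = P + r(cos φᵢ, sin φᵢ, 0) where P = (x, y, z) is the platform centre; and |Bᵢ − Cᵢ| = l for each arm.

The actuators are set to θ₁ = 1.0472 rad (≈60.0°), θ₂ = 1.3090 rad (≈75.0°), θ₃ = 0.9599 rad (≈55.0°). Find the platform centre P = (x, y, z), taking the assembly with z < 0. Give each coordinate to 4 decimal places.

(0.0112, -0.0385, -0.4165)

centre 1 = (0.1500·cos0.0°, 0.1500·sin0.0°, -0.0866) = (0.1500, 0.0000, -0.0866)
φ2=120.0°: virtual centre (-0.0629, 0.1090, -0.0966), radius l
φ3=240.0°: virtual centre (-0.0787, -0.1363, -0.0819), radius l
eliminate P² terms by subtracting sphere 1 from 2 and 3
[-0.4259 0.2180 -0.0200]·P = -0.0048;  [-0.4574 -0.2726 0.0094]·P = 0.0015
Cramer: x(z) = 0.0046-0.0158z;  y(z) = -0.0131+0.0609z
into |P−centre ₁|² = l²: 1.0040z² + 0.1762z + -0.1008 = 0;  Δ = 0.4358;  z = -0.4165 or 0.2410 → z<0 root = -0.4165
x = 0.0112, y = -0.0385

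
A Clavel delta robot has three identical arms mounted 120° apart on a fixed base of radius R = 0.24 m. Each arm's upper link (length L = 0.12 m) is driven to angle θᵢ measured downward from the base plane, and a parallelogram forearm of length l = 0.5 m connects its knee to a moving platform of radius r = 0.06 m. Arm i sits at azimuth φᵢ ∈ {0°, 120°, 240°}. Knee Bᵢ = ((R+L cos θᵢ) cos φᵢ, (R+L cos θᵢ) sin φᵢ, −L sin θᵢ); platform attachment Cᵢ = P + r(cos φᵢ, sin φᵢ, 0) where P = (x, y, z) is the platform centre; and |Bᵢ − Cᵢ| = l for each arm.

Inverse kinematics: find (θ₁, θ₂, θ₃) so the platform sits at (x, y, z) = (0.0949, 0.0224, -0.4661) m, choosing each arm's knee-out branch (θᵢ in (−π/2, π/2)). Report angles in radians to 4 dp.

θ₁ = 0.0872, θ₂ = 0.6981, θ₃ = 0.8728

arm 1 (φ=0.0°): x'=0.0949, y'=0.0224
  A cos θ + B sin θ = C:  0.0851·cos θ + -0.4661·sin θ = 0.0442
  √(A²+B²)=0.4738;  θ1 = -1.3902+1.4774 ≈ 0.0872
φ2=120.0° → target in arm frame (-0.0281, -0.0934)
  A cos θ + B sin θ = C:  0.2081·cos θ + -0.4661·sin θ = -0.1402
  √(A²+B²)=0.5104;  θ2 = -1.1510+1.8491 ≈ 0.6981
arm 3 (φ=240.0°): x'=-0.0668, y'=0.0710
  A cos θ + B sin θ = C:  0.2468·cos θ + -0.4661·sin θ = -0.1984
  √(A²+B²)=0.5274;  θ3 = -1.0837+1.9565 ≈ 0.8728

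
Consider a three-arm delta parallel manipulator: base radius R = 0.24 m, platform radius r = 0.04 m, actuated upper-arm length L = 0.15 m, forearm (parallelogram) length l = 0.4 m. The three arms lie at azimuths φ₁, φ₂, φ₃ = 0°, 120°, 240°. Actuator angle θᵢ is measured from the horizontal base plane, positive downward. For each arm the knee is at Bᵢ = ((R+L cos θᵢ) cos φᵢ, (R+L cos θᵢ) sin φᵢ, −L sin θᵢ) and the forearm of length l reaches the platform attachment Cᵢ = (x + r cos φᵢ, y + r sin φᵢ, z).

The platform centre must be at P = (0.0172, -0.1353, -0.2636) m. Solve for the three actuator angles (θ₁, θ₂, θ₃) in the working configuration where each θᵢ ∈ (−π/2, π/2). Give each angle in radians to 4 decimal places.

θ₁ = 0.4362, θ₂ = 1.2218, θ₃ = -0.3494

arm 1 (φ=0.0°): x'=0.0172, y'=-0.1353
  e−x'=0.1828;  (l²−L²−(e−x')²−y'²−z²)/2L = 0.0543
  θ1 = atan2(B,A) + arccos(C/0.3208) = 0.4362
arm 2 (φ=120.0°): x'=-0.1258, y'=0.0528
  e−x'=0.3258;  (l²−L²−(e−x')²−y'²−z²)/2L = -0.1363
  √(A²+B²)=0.4191;  θ2 = -0.6803+1.9021 ≈ 1.2218
arm 3 (φ=240.0°): x'=0.1086, y'=0.0825
  A=0.0914, B=-0.2636, C=(l²−L²−A²−y'²−z²)/(2L)=0.1761
  γ=atan2(-0.2636,0.0914)=-1.2369;  ψ=arccos(0.6313)=0.8875;  θ3=γ+ψ≈-0.3494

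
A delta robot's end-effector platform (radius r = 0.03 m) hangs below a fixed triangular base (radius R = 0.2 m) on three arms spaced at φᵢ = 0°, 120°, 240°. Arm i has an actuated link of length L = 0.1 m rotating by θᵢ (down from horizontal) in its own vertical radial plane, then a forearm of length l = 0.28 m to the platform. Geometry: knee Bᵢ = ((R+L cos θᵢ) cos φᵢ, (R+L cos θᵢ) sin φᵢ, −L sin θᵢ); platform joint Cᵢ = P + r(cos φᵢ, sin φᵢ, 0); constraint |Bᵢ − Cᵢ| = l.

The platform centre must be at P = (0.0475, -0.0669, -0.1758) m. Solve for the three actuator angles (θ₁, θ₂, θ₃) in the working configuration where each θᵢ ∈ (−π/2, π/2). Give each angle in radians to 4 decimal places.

θ₁ = 0.1748, θ₂ = 1.3967, θ₃ = 0.3494

arm 1 (φ=0.0°): x'=0.0475, y'=-0.0669
  e−x'=0.1225;  (l²−L²−(e−x')²−y'²−z²)/2L = 0.0901
  √(A²+B²)=0.2143;  θ1 = -0.9622+1.1370 ≈ 0.1748
rotate P by −φ2: (-0.0817, -0.0077, -0.1758)
  A cos θ + B sin θ = C:  0.2517·cos θ + -0.1758·sin θ = -0.1296
  γ=atan2(-0.1758,0.2517)=-0.6097;  ψ=arccos(-0.4220)=2.0064;  θ2=γ+ψ≈1.3967
rotate P by −φ3: (0.0342, 0.0746, -0.1758)
  A cos θ + B sin θ = C:  0.1358·cos θ + -0.1758·sin θ = 0.0674
  θ3 = atan2(B,A) + arccos(C/0.2222) = 0.3494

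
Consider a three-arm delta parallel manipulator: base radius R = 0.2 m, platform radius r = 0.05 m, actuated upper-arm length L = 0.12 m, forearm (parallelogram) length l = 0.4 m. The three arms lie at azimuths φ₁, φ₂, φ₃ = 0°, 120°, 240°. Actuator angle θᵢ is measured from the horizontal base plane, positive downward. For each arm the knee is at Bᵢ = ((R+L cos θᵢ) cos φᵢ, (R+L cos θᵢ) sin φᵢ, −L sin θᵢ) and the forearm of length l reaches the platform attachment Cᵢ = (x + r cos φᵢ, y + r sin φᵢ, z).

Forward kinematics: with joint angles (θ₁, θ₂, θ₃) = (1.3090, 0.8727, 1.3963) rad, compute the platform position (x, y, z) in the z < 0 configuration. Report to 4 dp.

S1 = (0.1811·cos0.0°, 0.1811·sin0.0°, -0.1159) = (0.1811, 0.0000, -0.1159)
arm 2 at φ=120.0°: ρ2 = 0.2271;  S2 = (-0.1136, 0.1967, -0.0919)
S3 = (0.1708·cos240.0°, 0.1708·sin240.0°, -0.1182) = (-0.0854, -0.1479, -0.1182)
subtract pairs → two planes through P
linear system: -0.5892x+0.3934y = 0.0138−0.0480z; -0.5329x+-0.2959y = -0.0031−-0.0045z
Cramer: x(z) = -0.0075+0.0323z;  y(z) = 0.0239-0.0735z
sphere 1 gives Az²+Bz+C=0 with A=1.0065, B=0.2161, C=-0.1104;  B²−4AC=0.4913;  roots -0.4556, 0.2409;  negative root z = -0.4556
x = -0.0222, y = 0.0574

(-0.0222, 0.0574, -0.4556)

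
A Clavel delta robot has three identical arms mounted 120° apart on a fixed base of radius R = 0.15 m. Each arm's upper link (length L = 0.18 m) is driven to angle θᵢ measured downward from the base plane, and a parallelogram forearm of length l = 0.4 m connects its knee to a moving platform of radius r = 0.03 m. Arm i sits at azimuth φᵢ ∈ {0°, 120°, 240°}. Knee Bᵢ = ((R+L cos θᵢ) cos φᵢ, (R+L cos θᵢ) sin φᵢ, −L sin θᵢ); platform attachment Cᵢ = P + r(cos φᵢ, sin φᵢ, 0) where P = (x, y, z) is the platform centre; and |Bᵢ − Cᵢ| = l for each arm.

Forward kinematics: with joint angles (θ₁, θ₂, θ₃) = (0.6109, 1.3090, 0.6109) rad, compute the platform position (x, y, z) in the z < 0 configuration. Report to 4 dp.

(0.0706, -0.1223, -0.4293)

φ1=0.0°: virtual centre (0.2674, 0.0000, -0.1032), radius l
centre 2 = (0.1666·cos120.0°, 0.1666·sin120.0°, -0.1739) = (-0.0833, 0.1443, -0.1739)
centre 3 = (0.2674·cos240.0°, 0.2674·sin240.0°, -0.1032) = (-0.1337, -0.2316, -0.1032)
|centre ₂|²−|centre ₁|² = -0.0242;  |centre ₃|²−|centre ₁|² = 0.0000
[-0.7015 0.2885 -0.1412]·P = -0.0242;  [-0.8023 -0.4632 0.0000]·P = 0.0000
det = 0.5564;  x = 0.0202+-0.1176z,  y = -0.0349+0.2036z
into |P−centre ₁|² = l²: 1.0553z² + 0.2504z + -0.0870 = 0;  Δ = 0.4298;  z = -0.4293 or 0.1920 → z<0 root = -0.4293
x = 0.0706, y = -0.1223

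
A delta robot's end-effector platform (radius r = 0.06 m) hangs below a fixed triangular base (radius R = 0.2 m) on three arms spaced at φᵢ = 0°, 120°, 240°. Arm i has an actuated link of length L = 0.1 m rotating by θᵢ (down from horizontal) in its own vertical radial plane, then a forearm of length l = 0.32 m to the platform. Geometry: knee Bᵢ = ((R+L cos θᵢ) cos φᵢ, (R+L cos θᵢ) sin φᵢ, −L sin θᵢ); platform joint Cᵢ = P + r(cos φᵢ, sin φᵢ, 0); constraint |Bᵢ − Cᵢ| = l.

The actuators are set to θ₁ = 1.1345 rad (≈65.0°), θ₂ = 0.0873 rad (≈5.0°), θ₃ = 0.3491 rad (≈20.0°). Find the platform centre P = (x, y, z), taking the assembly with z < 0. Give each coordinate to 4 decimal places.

(-0.0860, 0.0178, -0.2642)

arm 1 at φ=0.0°: ρ1 = 0.1823;  S1 = (0.1823, 0.0000, -0.0906)
arm 2 at φ=120.0°: ρ2 = 0.2396;  S2 = (-0.1198, 0.2075, -0.0087)
S3 = (0.2340·cos240.0°, 0.2340·sin240.0°, -0.0342) = (-0.1170, -0.2026, -0.0342)
|S₂|²−|S₁|² = 0.0161;  |S₃|²−|S₁|² = 0.0145
[-0.6041 0.4150 0.1638]·P = 0.0161;  [-0.5985 -0.4052 0.1129]·P = 0.0145
Cramer: x(z) = -0.0254+0.2296z;  y(z) = 0.0018-0.0606z
quadratic in z: (1.0564)z²+(0.0857)z+(-0.0511)=0, √Δ=0.4724 → z ∈ {-0.2642, 0.1830}; z = -0.2642 (taking z<0)
x = -0.0860, y = 0.0178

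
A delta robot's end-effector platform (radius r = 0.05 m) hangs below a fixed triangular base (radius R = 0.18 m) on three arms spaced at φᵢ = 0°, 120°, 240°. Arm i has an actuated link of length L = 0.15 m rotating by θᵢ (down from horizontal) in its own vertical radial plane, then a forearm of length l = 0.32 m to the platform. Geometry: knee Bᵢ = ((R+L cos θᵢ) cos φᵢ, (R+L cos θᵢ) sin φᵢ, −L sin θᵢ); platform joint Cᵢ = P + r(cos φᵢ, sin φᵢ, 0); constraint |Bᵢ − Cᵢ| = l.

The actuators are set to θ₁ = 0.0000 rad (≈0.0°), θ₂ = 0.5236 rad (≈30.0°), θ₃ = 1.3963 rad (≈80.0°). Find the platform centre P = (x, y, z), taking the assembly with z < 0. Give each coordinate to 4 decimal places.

(0.1090, 0.1036, -0.2498)

φ1=0.0°: virtual centre (0.2800, 0.0000, 0.0000), radius l
φ2=120.0°: virtual centre (-0.1300, 0.2251, -0.0750), radius l
S3 = (0.1560·cos240.0°, 0.1560·sin240.0°, -0.1477) = (-0.0780, -0.1351, -0.1477)
|S₂|²−|S₁|² = -0.0052;  |S₃|²−|S₁|² = -0.0322
[-0.8199 0.4502 -0.1500]·P = -0.0052;  [-0.7160 -0.2703 -0.2954]·P = -0.0322
det = 0.5439;  x = 0.0293+-0.3190z,  y = 0.0417+-0.2479z
sphere 1 gives Az²+Bz+C=0 with A=1.1632, B=0.1393, C=-0.0378;  B²−4AC=0.1953;  roots -0.2498, 0.1301;  negative root z = -0.2498
x = 0.1090, y = 0.1036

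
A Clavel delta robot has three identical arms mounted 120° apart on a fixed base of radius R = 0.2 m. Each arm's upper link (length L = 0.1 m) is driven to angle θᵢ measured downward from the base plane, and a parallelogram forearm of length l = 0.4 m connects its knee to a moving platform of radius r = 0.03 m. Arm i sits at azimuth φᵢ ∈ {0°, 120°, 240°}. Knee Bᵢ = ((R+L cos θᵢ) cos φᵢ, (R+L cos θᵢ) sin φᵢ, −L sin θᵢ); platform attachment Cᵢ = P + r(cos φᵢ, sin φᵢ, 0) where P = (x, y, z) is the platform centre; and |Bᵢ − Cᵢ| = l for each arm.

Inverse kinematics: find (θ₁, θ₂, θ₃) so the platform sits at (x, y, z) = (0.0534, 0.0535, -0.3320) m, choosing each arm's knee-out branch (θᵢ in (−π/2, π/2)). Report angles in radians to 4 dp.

θ₁ = 0.0000, θ₂ = 0.2622, θ₃ = 0.8733

φ1=0.0° → target in arm frame (0.0534, 0.0535)
  A=0.1166, B=-0.3320, C=(l²−L²−A²−y'²−z²)/(2L)=0.1166
  √(A²+B²)=0.3519;  θ1 = -1.2330+1.2331 ≈ 0.0000
rotate P by −φ2: (0.0196, -0.0730, -0.3320)
  e−x'=0.1504;  (l²−L²−(e−x')²−y'²−z²)/2L = 0.0592
  γ=atan2(-0.3320,0.1504)=-1.1455;  ψ=arccos(0.1624)=1.4077;  θ2=γ+ψ≈0.2622
arm 3 (φ=240.0°): x'=-0.0730, y'=0.0195
  A=0.2430, B=-0.3320, C=(l²−L²−A²−y'²−z²)/(2L)=-0.0983
  γ=atan2(-0.3320,0.2430)=-0.9389;  ψ=arccos(-0.2390)=1.8122;  θ3=γ+ψ≈0.8733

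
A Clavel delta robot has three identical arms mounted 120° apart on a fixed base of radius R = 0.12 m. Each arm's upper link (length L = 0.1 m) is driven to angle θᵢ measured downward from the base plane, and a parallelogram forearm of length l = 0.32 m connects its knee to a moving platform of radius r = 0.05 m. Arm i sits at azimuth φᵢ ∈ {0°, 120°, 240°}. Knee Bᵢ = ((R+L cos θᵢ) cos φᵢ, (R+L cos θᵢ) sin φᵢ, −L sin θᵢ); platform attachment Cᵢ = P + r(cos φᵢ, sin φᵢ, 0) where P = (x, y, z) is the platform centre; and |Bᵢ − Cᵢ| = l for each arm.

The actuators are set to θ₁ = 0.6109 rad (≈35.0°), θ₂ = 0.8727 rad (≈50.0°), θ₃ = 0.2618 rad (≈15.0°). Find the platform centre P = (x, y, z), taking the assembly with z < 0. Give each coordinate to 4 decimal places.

(-0.0039, -0.0722, -0.3274)

arm 1 at φ=0.0°: ρ1 = 0.1519;  S1 = (0.1519, 0.0000, -0.0574)
arm 2 at φ=120.0°: ρ2 = 0.1343;  S2 = (-0.0671, 0.1163, -0.0766)
S3 = (0.1666·cos240.0°, 0.1666·sin240.0°, -0.0259) = (-0.0833, -0.1443, -0.0259)
eliminate P² terms by subtracting sphere 1 from 2 and 3
linear system: -0.4381x+0.2326y = -0.0025−-0.0385z; -0.4704x+-0.2885y = 0.0021−0.0630z
Cramer: x(z) = 0.0010+0.0150z;  y(z) = -0.0087+0.1937z
into |P−S₁|² = l²: 1.0378z² + 0.1068z + -0.0763 = 0;  Δ = 0.3280;  z = -0.3274 or 0.2245 → z<0 root = -0.3274
x = -0.0039, y = -0.0722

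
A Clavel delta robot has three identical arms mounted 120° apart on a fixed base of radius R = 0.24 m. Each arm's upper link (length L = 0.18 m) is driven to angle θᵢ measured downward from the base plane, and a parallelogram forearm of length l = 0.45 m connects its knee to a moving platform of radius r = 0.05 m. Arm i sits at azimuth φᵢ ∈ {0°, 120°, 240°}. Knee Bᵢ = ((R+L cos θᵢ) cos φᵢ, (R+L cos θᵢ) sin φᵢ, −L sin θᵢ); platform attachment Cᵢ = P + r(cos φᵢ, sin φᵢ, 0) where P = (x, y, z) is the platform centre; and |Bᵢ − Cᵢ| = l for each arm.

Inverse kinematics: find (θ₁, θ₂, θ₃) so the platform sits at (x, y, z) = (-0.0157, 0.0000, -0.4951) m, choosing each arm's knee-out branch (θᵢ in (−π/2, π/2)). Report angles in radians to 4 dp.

θ₁ = 1.0472, θ₂ = 0.9599, θ₃ = 0.9599

arm 1 (φ=0.0°): x'=-0.0157, y'=0.0000
  A=0.2057, B=-0.4951, C=(l²−L²−A²−y'²−z²)/(2L)=-0.3259
  √(A²+B²)=0.5361;  θ1 = -1.1770+2.2243 ≈ 1.0472
rotate P by −φ2: (0.0078, 0.0136, -0.4951)
  A cos θ + B sin θ = C:  0.1822·cos θ + -0.4951·sin θ = -0.3011
  θ2 = atan2(B,A) + arccos(C/0.5275) = 0.9599
φ3=240.0° → target in arm frame (0.0079, -0.0136)
  e−x'=0.1822;  (l²−L²−(e−x')²−y'²−z²)/2L = -0.3011
  √(A²+B²)=0.5275;  θ3 = -1.2183+2.1782 ≈ 0.9599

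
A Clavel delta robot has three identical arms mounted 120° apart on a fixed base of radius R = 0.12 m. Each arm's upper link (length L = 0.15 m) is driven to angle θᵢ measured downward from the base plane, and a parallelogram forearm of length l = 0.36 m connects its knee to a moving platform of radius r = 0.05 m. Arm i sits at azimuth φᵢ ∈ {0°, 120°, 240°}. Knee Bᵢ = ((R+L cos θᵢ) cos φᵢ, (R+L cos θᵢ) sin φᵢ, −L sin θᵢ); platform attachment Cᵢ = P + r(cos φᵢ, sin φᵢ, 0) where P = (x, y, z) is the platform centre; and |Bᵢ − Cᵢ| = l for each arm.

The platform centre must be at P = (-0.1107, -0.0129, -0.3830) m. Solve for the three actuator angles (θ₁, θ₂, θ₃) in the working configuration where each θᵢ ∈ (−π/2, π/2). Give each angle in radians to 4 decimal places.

θ₁ = 1.0473, θ₂ = 0.5234, θ₃ = 0.4362

rotate P by −φ1: (-0.1107, -0.0129, -0.3830)
  e−x'=0.1807;  (l²−L²−(e−x')²−y'²−z²)/2L = -0.2414
  γ=atan2(-0.3830,0.1807)=-1.1300;  ψ=arccos(-0.5699)=2.1772;  θ1=γ+ψ≈1.0473
φ2=120.0° → target in arm frame (0.0442, 0.1023)
  A=0.0258, B=-0.3830, C=(l²−L²−A²−y'²−z²)/(2L)=-0.1691
  θ2 = atan2(B,A) + arccos(C/0.3839) = 0.5234
arm 3 (φ=240.0°): x'=0.0665, y'=-0.0894
  A cos θ + B sin θ = C:  0.0035·cos θ + -0.3830·sin θ = -0.1587
  γ=atan2(-0.3830,0.0035)=-1.5617;  ψ=arccos(-0.4142)=1.9979;  θ3=γ+ψ≈0.4362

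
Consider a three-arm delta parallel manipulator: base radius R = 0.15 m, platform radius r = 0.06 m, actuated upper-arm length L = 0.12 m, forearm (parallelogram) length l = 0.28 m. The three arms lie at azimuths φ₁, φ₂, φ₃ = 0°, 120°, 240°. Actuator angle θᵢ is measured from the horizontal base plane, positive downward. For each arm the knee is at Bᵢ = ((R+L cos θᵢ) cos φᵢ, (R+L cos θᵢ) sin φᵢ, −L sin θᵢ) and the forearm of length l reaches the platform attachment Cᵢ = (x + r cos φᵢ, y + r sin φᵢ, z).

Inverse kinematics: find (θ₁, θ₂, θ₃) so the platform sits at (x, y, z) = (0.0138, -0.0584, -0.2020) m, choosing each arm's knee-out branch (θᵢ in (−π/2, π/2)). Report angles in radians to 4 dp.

rotate P by −φ1: (0.0138, -0.0584, -0.2020)
  A=0.0762, B=-0.2020, C=(l²−L²−A²−y'²−z²)/(2L)=0.0582
  √(A²+B²)=0.2159;  θ1 = -1.2101+1.2976 ≈ 0.0875
arm 2 (φ=120.0°): x'=-0.0575, y'=0.0172
  A cos θ + B sin θ = C:  0.1475·cos θ + -0.2020·sin θ = 0.0048
  γ=atan2(-0.2020,0.1475)=-0.9402;  ψ=arccos(0.0191)=1.5516;  θ2=γ+ψ≈0.6115
φ3=240.0° → target in arm frame (0.0437, 0.0412)
  A cos θ + B sin θ = C:  0.0463·cos θ + -0.2020·sin θ = 0.0807
  γ=atan2(-0.2020,0.0463)=-1.3454;  ψ=arccos(0.3892)=1.1711;  θ3=γ+ψ≈-0.1743

θ₁ = 0.0875, θ₂ = 0.6115, θ₃ = -0.1743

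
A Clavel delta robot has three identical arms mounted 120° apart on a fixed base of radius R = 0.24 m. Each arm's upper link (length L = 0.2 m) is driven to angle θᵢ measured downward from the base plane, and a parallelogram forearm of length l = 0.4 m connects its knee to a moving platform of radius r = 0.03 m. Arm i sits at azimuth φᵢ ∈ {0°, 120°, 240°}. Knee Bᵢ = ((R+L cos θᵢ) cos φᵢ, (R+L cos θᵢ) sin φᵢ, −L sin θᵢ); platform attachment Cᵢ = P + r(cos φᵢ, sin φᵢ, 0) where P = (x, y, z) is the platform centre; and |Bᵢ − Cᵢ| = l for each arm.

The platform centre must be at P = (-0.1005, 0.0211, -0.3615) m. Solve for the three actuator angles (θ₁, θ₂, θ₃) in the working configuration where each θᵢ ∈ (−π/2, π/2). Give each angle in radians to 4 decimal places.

φ1=0.0° → target in arm frame (-0.1005, 0.0211)
  A=0.3105, B=-0.3615, C=(l²−L²−A²−y'²−z²)/(2L)=-0.2688
  √(A²+B²)=0.4765;  θ1 = -0.8611+2.1702 ≈ 1.3091
φ2=120.0° → target in arm frame (0.0685, 0.0765)
  A=0.1415, B=-0.3615, C=(l²−L²−A²−y'²−z²)/(2L)=-0.0914
  √(A²+B²)=0.3882;  θ2 = -1.1978+1.8084 ≈ 0.6106
φ3=240.0° → target in arm frame (0.0320, -0.0976)
  A cos θ + B sin θ = C:  0.1780·cos θ + -0.3615·sin θ = -0.1297
  γ=atan2(-0.3615,0.1780)=-1.1132;  ψ=arccos(-0.3220)=1.8986;  θ3=γ+ψ≈0.7854

θ₁ = 1.3091, θ₂ = 0.6106, θ₃ = 0.7854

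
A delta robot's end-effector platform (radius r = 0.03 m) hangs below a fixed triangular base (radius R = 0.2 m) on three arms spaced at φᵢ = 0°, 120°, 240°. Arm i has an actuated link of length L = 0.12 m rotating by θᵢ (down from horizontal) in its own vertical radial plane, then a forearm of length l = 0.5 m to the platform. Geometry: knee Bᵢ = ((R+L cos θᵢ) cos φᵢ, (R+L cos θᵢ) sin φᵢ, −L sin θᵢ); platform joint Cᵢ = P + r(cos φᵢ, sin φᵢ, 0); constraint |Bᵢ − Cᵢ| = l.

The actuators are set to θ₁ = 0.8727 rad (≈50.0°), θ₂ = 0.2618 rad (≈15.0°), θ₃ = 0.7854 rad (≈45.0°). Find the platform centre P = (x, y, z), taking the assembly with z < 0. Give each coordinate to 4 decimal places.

arm 1 at φ=0.0°: ρ1 = 0.2471;  centre 1 = (0.2471, 0.0000, -0.0919)
arm 2 at φ=120.0°: ρ2 = 0.2859;  centre 2 = (-0.1430, 0.2476, -0.0311)
φ3=240.0°: virtual centre (-0.1274, -0.2207, -0.0849), radius l
|centre ₂|²−|centre ₁|² = 0.0132;  |centre ₃|²−|centre ₁|² = 0.0026
plane₁₂: -0.7802x+0.4952y+0.1217z = 0.0132
Cramer: x(z) = -0.0100+0.0849z;  y(z) = 0.0109-0.1121z
into |P−centre ₁|² = l²: 1.0198z² + 0.1377z + -0.1753 = 0;  Δ = 0.7342;  z = -0.4877 or 0.3526 → z<0 root = -0.4877
x = -0.0514, y = 0.0656

(-0.0514, 0.0656, -0.4877)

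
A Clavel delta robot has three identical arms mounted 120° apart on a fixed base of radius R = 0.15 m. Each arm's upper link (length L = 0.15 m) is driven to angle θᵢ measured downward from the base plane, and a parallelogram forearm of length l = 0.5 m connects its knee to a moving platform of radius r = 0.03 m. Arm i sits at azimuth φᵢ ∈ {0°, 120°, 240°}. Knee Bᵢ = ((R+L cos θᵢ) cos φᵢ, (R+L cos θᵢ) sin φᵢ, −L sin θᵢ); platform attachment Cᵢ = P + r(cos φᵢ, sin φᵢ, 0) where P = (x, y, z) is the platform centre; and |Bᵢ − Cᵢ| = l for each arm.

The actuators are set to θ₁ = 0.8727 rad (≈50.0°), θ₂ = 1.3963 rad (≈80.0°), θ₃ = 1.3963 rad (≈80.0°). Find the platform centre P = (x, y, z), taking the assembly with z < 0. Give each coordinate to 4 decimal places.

(0.0973, 0.0000, -0.6005)

O1 = (0.2164·cos0.0°, 0.2164·sin0.0°, -0.1149) = (0.2164, 0.0000, -0.1149)
arm 2 at φ=120.0°: (R−r)+L cos θ2 = 0.1460;  O2 = (-0.0730, 0.1265, -0.1477)
O3 = (0.1460·cos240.0°, 0.1460·sin240.0°, -0.1477) = (-0.0730, -0.1265, -0.1477)
subtract pairs → two planes through P
linear system: -0.5789x+0.2530y = -0.0169−-0.0656z; -0.5789x+-0.2530y = -0.0169−-0.0656z
Cramer: x(z) = 0.0292-0.1134z;  y(z) = 0.0000+0.0000z
quadratic in z: (1.0129)z²+(0.2723)z+(-0.2017)=0, √Δ=0.9442 → z ∈ {-0.6005, 0.3317}; z = -0.6005 (taking z<0)
x = 0.0973, y = 0.0000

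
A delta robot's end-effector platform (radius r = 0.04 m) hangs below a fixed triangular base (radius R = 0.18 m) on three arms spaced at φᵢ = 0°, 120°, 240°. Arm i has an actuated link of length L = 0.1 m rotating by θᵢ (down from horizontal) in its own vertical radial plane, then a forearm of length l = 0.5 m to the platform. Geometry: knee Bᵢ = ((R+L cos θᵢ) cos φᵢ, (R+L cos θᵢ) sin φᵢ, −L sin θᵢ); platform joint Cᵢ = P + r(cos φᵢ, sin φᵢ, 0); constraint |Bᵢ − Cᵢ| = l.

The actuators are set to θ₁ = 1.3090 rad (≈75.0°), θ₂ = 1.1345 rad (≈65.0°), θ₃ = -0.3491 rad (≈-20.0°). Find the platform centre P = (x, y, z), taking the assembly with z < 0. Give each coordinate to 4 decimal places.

(-0.1254, -0.1721, -0.4648)

φ1=0.0°: virtual centre (0.1659, 0.0000, -0.0966), radius l
S2 = (0.1823·cos120.0°, 0.1823·sin120.0°, -0.0906) = (-0.0911, 0.1578, -0.0906)
φ3=240.0°: virtual centre (-0.1170, -0.2026, 0.0342), radius l
subtract pairs → two planes through P
[-0.5140 0.3157 0.0119]·P = 0.0046;  [-0.5657 -0.4052 0.2616]·P = 0.0191
det = 0.3869;  x = -0.0204+0.2259z,  y = -0.0186+0.3301z
into |P−S₁|² = l²: 1.1600z² + 0.0967z + -0.2056 = 0;  Δ = 0.9635;  z = -0.4648 or 0.3814 → z<0 root = -0.4648
x = -0.1254, y = -0.1721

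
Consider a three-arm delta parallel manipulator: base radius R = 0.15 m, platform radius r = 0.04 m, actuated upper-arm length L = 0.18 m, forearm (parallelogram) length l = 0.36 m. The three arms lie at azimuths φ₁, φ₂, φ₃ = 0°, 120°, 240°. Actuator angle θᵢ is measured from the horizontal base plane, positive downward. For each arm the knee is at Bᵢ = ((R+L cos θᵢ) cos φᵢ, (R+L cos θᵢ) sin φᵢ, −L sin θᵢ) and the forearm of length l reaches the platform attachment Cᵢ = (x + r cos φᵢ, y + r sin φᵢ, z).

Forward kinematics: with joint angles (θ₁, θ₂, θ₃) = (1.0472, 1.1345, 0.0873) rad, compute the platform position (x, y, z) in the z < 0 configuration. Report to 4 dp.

(-0.0658, -0.1449, -0.3507)

φ1=0.0°: virtual centre (0.2000, 0.0000, -0.1559), radius l
arm 2 at φ=120.0°: (R−r)+L cos θ2 = 0.1861;  O2 = (-0.0930, 0.1611, -0.1631)
φ3=240.0°: virtual centre (-0.1447, -0.2506, -0.0157), radius l
subtract pairs → two planes through P
plane₁₂: -0.5861x+0.3223y+-0.0145z = -0.0031
Cramer: x(z) = -0.0093+0.1611z;  y(z) = -0.0264+0.3379z
sphere 1 gives Az²+Bz+C=0 with A=1.1402, B=0.2265, C=-0.0608;  B²−4AC=0.3286;  roots -0.3507, 0.1520;  negative root z = -0.3507
x = -0.0658, y = -0.1449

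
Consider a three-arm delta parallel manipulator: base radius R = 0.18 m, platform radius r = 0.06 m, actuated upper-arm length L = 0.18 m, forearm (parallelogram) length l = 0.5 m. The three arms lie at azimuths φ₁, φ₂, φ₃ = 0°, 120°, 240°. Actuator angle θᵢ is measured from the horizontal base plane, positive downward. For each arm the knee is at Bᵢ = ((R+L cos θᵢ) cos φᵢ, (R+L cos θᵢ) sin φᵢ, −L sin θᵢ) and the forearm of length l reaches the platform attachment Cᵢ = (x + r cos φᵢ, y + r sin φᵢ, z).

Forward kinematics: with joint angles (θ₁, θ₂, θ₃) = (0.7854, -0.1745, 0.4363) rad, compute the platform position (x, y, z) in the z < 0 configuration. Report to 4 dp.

(-0.1296, 0.0958, -0.4415)

φ1=0.0°: virtual centre (0.2473, 0.0000, -0.1273), radius l
φ2=120.0°: virtual centre (-0.1486, 0.2574, 0.0313), radius l
φ3=240.0°: virtual centre (-0.1416, -0.2452, -0.0761), radius l
subtract pairs → two planes through P
[-0.7918 0.5149 0.3171]·P = 0.0120;  [-0.7777 -0.4904 0.1024]·P = 0.0086
det = 0.7887;  x = -0.0131+0.2640z,  y = 0.0032+-0.2098z
sphere 1 gives Az²+Bz+C=0 with A=1.1137, B=0.1158, C=-0.1660;  B²−4AC=0.7529;  roots -0.4415, 0.3376;  negative root z = -0.4415
x = -0.1296, y = 0.0958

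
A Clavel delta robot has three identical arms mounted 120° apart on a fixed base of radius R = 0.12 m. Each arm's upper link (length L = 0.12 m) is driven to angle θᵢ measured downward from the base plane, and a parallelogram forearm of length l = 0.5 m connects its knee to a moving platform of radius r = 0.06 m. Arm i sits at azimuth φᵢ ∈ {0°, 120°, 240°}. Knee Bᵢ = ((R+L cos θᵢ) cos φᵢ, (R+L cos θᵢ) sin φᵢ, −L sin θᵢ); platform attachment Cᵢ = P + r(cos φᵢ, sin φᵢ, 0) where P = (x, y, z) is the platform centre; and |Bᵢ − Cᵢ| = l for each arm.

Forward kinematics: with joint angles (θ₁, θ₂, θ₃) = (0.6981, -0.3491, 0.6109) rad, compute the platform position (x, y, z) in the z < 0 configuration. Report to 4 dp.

(-0.1220, 0.1751, -0.4570)

φ1=0.0°: virtual centre (0.1519, 0.0000, -0.0771), radius l
arm 2 at φ=120.0°: ρ2 = 0.1728;  centre 2 = (-0.0864, 0.1496, 0.0410)
arm 3 at φ=240.0°: ρ3 = 0.1583;  centre 3 = (-0.0791, -0.1371, -0.0688)
subtract pairs → two planes through P
linear system: -0.4766x+0.2992y = 0.0025−0.2364z; -0.4622x+-0.2742y = 0.0008−0.0166z
Cramer: x(z) = -0.0034+0.2594z;  y(z) = 0.0029-0.3767z
sphere 1 gives Az²+Bz+C=0 with A=1.2092, B=0.0715, C=-0.2199;  B²−4AC=1.0688;  roots -0.4570, 0.3979;  negative root z = -0.4570
x = -0.1220, y = 0.1751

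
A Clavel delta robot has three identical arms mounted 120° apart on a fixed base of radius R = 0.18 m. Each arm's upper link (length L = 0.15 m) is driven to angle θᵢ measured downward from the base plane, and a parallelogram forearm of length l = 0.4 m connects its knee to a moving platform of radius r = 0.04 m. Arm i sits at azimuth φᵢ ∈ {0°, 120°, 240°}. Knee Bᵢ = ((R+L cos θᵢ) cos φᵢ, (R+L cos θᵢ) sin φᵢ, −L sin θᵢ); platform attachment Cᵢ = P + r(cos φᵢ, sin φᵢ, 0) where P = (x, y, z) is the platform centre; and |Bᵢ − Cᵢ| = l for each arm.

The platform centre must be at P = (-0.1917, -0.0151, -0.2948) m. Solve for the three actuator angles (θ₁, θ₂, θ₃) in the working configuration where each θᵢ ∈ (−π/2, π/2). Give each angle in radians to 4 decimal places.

rotate P by −φ1: (-0.1917, -0.0151, -0.2948)
  A cos θ + B sin θ = C:  0.3317·cos θ + -0.2948·sin θ = -0.1989
  θ1 = atan2(B,A) + arccos(C/0.4438) = 1.3089
rotate P by −φ2: (0.0828, 0.1736, -0.2948)
  A=0.0572, B=-0.2948, C=(l²−L²−A²−y'²−z²)/(2L)=0.0573
  θ2 = atan2(B,A) + arccos(C/0.3003) = -0.0003
arm 3 (φ=240.0°): x'=0.1089, y'=-0.1585
  A=0.0311, B=-0.2948, C=(l²−L²−A²−y'²−z²)/(2L)=0.0817
  γ=atan2(-0.2948,0.0311)=-1.4658;  ψ=arccos(0.2757)=1.2915;  θ3=γ+ψ≈-0.1743

θ₁ = 1.3089, θ₂ = -0.0003, θ₃ = -0.1743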